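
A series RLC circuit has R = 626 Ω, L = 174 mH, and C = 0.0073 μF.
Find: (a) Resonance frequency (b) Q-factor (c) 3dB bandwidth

Step 1 — Resonance: ω₀ = 1/√(LC) = 1/√(0.174·7.3e-09) = 2.806e+04 rad/s.
Step 2 — f₀ = ω₀/(2π) = 4466 Hz.
Step 3 — Series Q: Q = ω₀L/R = 2.806e+04·0.174/626 = 7.799.
Step 4 — Bandwidth: Δω = ω₀/Q = 3598 rad/s; BW = Δω/(2π) = 572.6 Hz.

(a) f₀ = 4466 Hz  (b) Q = 7.799  (c) BW = 572.6 Hz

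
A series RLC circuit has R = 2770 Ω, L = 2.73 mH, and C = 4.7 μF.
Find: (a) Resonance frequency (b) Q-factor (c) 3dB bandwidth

Step 1 — Resonance: ω₀ = 1/√(LC) = 1/√(0.00273·4.7e-06) = 8828 rad/s.
Step 2 — f₀ = ω₀/(2π) = 1405 Hz.
Step 3 — Series Q: Q = ω₀L/R = 8828·0.00273/2770 = 0.008701.
Step 4 — Bandwidth: Δω = ω₀/Q = 1.015e+06 rad/s; BW = Δω/(2π) = 1.615e+05 Hz.

(a) f₀ = 1405 Hz  (b) Q = 0.008701  (c) BW = 1.615e+05 Hz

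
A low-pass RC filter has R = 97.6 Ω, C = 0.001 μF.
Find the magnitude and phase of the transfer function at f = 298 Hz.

Step 1 — Angular frequency: ω = 2π·298 = 1872 rad/s.
Step 2 — Transfer function: H(jω) = 1/(1 + jωRC).
Step 3 — Denominator: 1 + jωRC = 1 + j·1872·97.6·1e-09 = 1 + j0.0001827.
Step 4 — H = 1 - j0.0001827.
Step 5 — Magnitude: |H| = 1 (-0.0 dB); phase: φ = -0.0°.

|H| = 1 (-0.0 dB), φ = -0.0°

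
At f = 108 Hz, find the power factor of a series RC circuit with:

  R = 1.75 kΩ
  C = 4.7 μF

Step 1 — Angular frequency: ω = 2π·f = 2π·108 = 678.6 rad/s.
Step 2 — Component impedances:
  R: Z = R = 1750 Ω
  C: Z = 1/(jωC) = -j/(ω·C) = 0 - j313.5 Ω
Step 3 — Series combination: Z_total = R + C = 1750 - j313.5 Ω = 1778∠-10.2° Ω.
Step 4 — Power factor: PF = cos(φ) = Re(Z)/|Z| = 1750/1778 = 0.9843.
Step 5 — Type: Im(Z) = -313.5 ⇒ leading (phase φ = -10.2°).

PF = 0.9843 (leading, φ = -10.2°)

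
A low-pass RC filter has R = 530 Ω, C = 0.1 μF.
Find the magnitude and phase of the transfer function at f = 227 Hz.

Step 1 — Angular frequency: ω = 2π·227 = 1426 rad/s.
Step 2 — Transfer function: H(jω) = 1/(1 + jωRC).
Step 3 — Denominator: 1 + jωRC = 1 + j·1426·530·1e-07 = 1 + j0.07559.
Step 4 — H = 0.9943 - j0.07516.
Step 5 — Magnitude: |H| = 0.9972 (-0.0 dB); phase: φ = -4.3°.

|H| = 0.9972 (-0.0 dB), φ = -4.3°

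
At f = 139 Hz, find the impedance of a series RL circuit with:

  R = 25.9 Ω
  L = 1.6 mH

Step 1 — Angular frequency: ω = 2π·f = 2π·139 = 873.4 rad/s.
Step 2 — Component impedances:
  R: Z = R = 25.9 Ω
  L: Z = jωL = j·873.4·0.0016 = 0 + j1.397 Ω
Step 3 — Series combination: Z_total = R + L = 25.9 + j1.397 Ω = 25.94∠3.1° Ω.

Z = 25.9 + j1.397 Ω = 25.94∠3.1° Ω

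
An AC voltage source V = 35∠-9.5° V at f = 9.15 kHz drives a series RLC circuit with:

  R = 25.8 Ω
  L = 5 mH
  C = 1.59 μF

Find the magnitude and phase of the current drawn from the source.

Step 1 — Angular frequency: ω = 2π·f = 2π·9150 = 5.749e+04 rad/s.
Step 2 — Component impedances:
  R: Z = R = 25.8 Ω
  L: Z = jωL = j·5.749e+04·0.005 = 0 + j287.5 Ω
  C: Z = 1/(jωC) = -j/(ω·C) = 0 - j10.94 Ω
Step 3 — Series combination: Z_total = R + L + C = 25.8 + j276.5 Ω = 277.7∠84.7° Ω.
Step 4 — Source phasor: V = 35∠-9.5° V = 34.52 - j5.777 V.
Step 5 — Ohm's law: I = V / Z_total = (34.52 - j5.777) / (25.8 + j276.5) = -0.009163 - j0.1257 A.
Step 6 — Convert to polar: |I| = 0.126 A, ∠I = -94.2°.

I = 0.126∠-94.2° A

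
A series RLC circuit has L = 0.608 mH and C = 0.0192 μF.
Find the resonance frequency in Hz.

Step 1 — Resonance condition Im(Z)=0 gives ω₀ = 1/√(LC).
Step 2 — ω₀ = 1/√(0.000608·1.92e-08) = 2.927e+05 rad/s.
Step 3 — f₀ = ω₀/(2π) = 4.658e+04 Hz.

f₀ = 4.658e+04 Hz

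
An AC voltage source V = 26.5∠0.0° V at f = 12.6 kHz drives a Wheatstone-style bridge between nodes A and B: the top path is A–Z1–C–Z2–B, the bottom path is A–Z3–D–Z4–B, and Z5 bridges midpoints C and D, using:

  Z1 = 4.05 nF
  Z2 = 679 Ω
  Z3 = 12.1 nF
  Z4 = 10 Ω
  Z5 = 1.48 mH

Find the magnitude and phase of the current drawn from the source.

Step 1 — Angular frequency: ω = 2π·f = 2π·1.26e+04 = 7.917e+04 rad/s.
Step 2 — Component impedances:
  Z1: Z = 1/(jωC) = -j/(ω·C) = 0 - j3119 Ω
  Z2: Z = R = 679 Ω
  Z3: Z = 1/(jωC) = -j/(ω·C) = 0 - j1044 Ω
  Z4: Z = R = 10 Ω
  Z5: Z = jωL = j·7.917e+04·0.00148 = 0 + j117.2 Ω
Step 3 — Bridge requires nodal analysis (the Z5 bridge couples midpoints C and D, so the two paths cannot be reduced to a simple series/parallel combination). Setting node B to ground and injecting 1 A at node A, the 3-node admittance system at A, C, D solves to V_A = Z_AB = 11 - j775.6 Ω = 775.7∠-89.2° Ω.
Step 4 — Source phasor: V = 26.5∠0.0° V = 26.5 V.
Step 5 — Ohm's law: I = V / Z_total = (26.5) / (11 - j775.6) = 0.0004844 + j0.03416 A.
Step 6 — Convert to polar: |I| = 0.03416 A, ∠I = 89.2°.

I = 0.03416∠89.2° A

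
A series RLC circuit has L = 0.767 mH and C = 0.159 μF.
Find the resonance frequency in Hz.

Step 1 — Resonance condition Im(Z)=0 gives ω₀ = 1/√(LC).
Step 2 — ω₀ = 1/√(0.000767·1.59e-07) = 9.055e+04 rad/s.
Step 3 — f₀ = ω₀/(2π) = 1.441e+04 Hz.

f₀ = 1.441e+04 Hz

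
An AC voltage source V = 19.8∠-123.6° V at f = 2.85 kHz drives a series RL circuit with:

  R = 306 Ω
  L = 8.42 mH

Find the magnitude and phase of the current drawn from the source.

Step 1 — Angular frequency: ω = 2π·f = 2π·2850 = 1.791e+04 rad/s.
Step 2 — Component impedances:
  R: Z = R = 306 Ω
  L: Z = jωL = j·1.791e+04·0.00842 = 0 + j150.8 Ω
Step 3 — Series combination: Z_total = R + L = 306 + j150.8 Ω = 341.1∠26.2° Ω.
Step 4 — Source phasor: V = 19.8∠-123.6° V = -10.96 - j16.49 V.
Step 5 — Ohm's law: I = V / Z_total = (-10.96 - j16.49) / (306 + j150.8) = -0.05018 - j0.02917 A.
Step 6 — Convert to polar: |I| = 0.05804 A, ∠I = -149.8°.

I = 0.05804∠-149.8° A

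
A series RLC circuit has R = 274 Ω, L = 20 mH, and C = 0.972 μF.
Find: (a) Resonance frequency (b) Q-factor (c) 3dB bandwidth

Step 1 — Resonance condition Im(Z)=0 gives ω₀ = 1/√(LC).
Step 2 — ω₀ = 1/√(0.02·9.72e-07) = 7172 rad/s.
Step 3 — f₀ = ω₀/(2π) = 1141 Hz.
Step 4 — Series Q: Q = ω₀L/R = 7172·0.02/274 = 0.5235.
Step 5 — 3dB bandwidth: Δω = ω₀/Q = 1.37e+04 rad/s; BW = Δω/(2π) = 2180 Hz.

(a) f₀ = 1141 Hz  (b) Q = 0.5235  (c) BW = 2180 Hz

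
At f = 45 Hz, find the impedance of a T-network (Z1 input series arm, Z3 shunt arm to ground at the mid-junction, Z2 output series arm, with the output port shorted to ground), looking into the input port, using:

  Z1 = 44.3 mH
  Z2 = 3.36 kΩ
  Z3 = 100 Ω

Step 1 — Angular frequency: ω = 2π·f = 2π·45 = 282.7 rad/s.
Step 2 — Component impedances:
  Z1: Z = jωL = j·282.7·0.0443 = 0 + j12.53 Ω
  Z2: Z = R = 3360 Ω
  Z3: Z = R = 100 Ω
Step 3 — With the output port shorted to ground, the output series arm Z2 runs from the junction to ground; the shunt arm Z3 also runs from the junction to ground. They appear in parallel: Z3 || Z2 = 97.11 Ω.
Step 4 — Series with input arm Z1: Z_in = Z1 + (Z3 || Z2) = 97.11 + j12.53 Ω = 97.91∠7.3° Ω.

Z = 97.11 + j12.53 Ω = 97.91∠7.3° Ω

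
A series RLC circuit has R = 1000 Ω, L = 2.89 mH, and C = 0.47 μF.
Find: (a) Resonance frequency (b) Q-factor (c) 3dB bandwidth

Step 1 — Resonance: ω₀ = 1/√(LC) = 1/√(0.00289·4.7e-07) = 2.713e+04 rad/s.
Step 2 — f₀ = ω₀/(2π) = 4318 Hz.
Step 3 — Series Q: Q = ω₀L/R = 2.713e+04·0.00289/1000 = 0.07842.
Step 4 — Bandwidth: Δω = ω₀/Q = 3.46e+05 rad/s; BW = Δω/(2π) = 5.507e+04 Hz.

(a) f₀ = 4318 Hz  (b) Q = 0.07842  (c) BW = 5.507e+04 Hz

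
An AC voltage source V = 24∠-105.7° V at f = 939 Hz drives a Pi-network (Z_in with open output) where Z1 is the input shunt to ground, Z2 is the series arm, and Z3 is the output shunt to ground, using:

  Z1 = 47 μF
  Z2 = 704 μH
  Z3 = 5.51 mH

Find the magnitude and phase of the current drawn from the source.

Step 1 — Angular frequency: ω = 2π·f = 2π·939 = 5900 rad/s.
Step 2 — Component impedances:
  Z1: Z = 1/(jωC) = -j/(ω·C) = 0 - j3.606 Ω
  Z2: Z = jωL = j·5900·0.000704 = 0 + j4.154 Ω
  Z3: Z = jωL = j·5900·0.00551 = 0 + j32.51 Ω
Step 3 — With open output, the series arm Z2 and the output shunt Z3 appear in series to ground: Z2 + Z3 = 0 + j36.66 Ω.
Step 4 — Parallel with input shunt Z1: Z_in = Z1 || (Z2 + Z3) = 0 - j4 Ω = 4∠-90.0° Ω.
Step 5 — Source phasor: V = 24∠-105.7° V = -6.494 - j23.1 V.
Step 6 — Ohm's law: I = V / Z_total = (-6.494 - j23.1) / (0 - j4) = 5.777 - j1.624 A.
Step 7 — Convert to polar: |I| = 6 A, ∠I = -15.7°.

I = 6∠-15.7° A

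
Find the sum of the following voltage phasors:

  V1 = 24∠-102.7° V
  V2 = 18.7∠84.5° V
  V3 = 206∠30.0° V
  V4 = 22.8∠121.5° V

Step 1 — Convert each phasor to rectangular form:
  V1 = 24·(cos(-102.7°) + j·sin(-102.7°)) = -5.276 - j23.41 V
  V2 = 18.7·(cos(84.5°) + j·sin(84.5°)) = 1.792 + j18.61 V
  V3 = 206·(cos(30.0°) + j·sin(30.0°)) = 178.4 + j103 V
  V4 = 22.8·(cos(121.5°) + j·sin(121.5°)) = -11.91 + j19.44 V
Step 2 — Sum components: V_total = 163 + j117.6 V.
Step 3 — Convert to polar: |V_total| = 201 V, ∠V_total = 35.8°.

V_total = 201∠35.8° V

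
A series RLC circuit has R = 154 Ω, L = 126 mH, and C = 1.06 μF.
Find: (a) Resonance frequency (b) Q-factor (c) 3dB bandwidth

Step 1 — Resonance: ω₀ = 1/√(LC) = 1/√(0.126·1.06e-06) = 2736 rad/s.
Step 2 — f₀ = ω₀/(2π) = 435.5 Hz.
Step 3 — Series Q: Q = ω₀L/R = 2736·0.126/154 = 2.239.
Step 4 — Bandwidth: Δω = ω₀/Q = 1222 rad/s; BW = Δω/(2π) = 194.5 Hz.

(a) f₀ = 435.5 Hz  (b) Q = 2.239  (c) BW = 194.5 Hz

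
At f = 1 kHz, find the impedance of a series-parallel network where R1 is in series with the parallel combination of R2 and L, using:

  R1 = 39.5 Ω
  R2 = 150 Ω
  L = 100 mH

Step 1 — Angular frequency: ω = 2π·f = 2π·1000 = 6283 rad/s.
Step 2 — Component impedances:
  R1: Z = R = 39.5 Ω
  R2: Z = R = 150 Ω
  L: Z = jωL = j·6283·0.1 = 0 + j628.3 Ω
Step 3 — Parallel branch: R2 || L = 1/(1/R2 + 1/L) = 141.9 + j33.88 Ω.
Step 4 — Series with R1: Z_total = R1 + (R2 || L) = 181.4 + j33.88 Ω = 184.5∠10.6° Ω.

Z = 181.4 + j33.88 Ω = 184.5∠10.6° Ω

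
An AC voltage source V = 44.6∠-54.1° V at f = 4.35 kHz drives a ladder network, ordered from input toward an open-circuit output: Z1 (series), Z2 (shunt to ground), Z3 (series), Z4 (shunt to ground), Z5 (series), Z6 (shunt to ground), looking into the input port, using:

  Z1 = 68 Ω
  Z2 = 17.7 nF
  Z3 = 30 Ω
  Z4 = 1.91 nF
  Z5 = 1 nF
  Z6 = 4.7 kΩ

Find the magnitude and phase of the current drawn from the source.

Step 1 — Angular frequency: ω = 2π·f = 2π·4350 = 2.733e+04 rad/s.
Step 2 — Component impedances:
  Z1: Z = R = 68 Ω
  Z2: Z = 1/(jωC) = -j/(ω·C) = 0 - j2067 Ω
  Z3: Z = R = 30 Ω
  Z4: Z = 1/(jωC) = -j/(ω·C) = 0 - j1.916e+04 Ω
  Z5: Z = 1/(jωC) = -j/(ω·C) = 0 - j3.659e+04 Ω
  Z6: Z = R = 4700 Ω
Step 3 — Ladder network (open output): work backward from the far end, alternating series and parallel combinations. Z_in = 79.49 - j1777 Ω = 1778∠-87.4° Ω.
Step 4 — Source phasor: V = 44.6∠-54.1° V = 26.15 - j36.13 V.
Step 5 — Ohm's law: I = V / Z_total = (26.15 - j36.13) / (79.49 - j1777) = 0.02095 + j0.01378 A.
Step 6 — Convert to polar: |I| = 0.02508 A, ∠I = 33.3°.

I = 0.02508∠33.3° A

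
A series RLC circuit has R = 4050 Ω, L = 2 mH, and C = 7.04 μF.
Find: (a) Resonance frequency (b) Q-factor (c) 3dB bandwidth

Step 1 — Resonance condition Im(Z)=0 gives ω₀ = 1/√(LC).
Step 2 — ω₀ = 1/√(0.002·7.04e-06) = 8427 rad/s.
Step 3 — f₀ = ω₀/(2π) = 1341 Hz.
Step 4 — Series Q: Q = ω₀L/R = 8427·0.002/4050 = 0.004162.
Step 5 — 3dB bandwidth: Δω = ω₀/Q = 2.025e+06 rad/s; BW = Δω/(2π) = 3.223e+05 Hz.

(a) f₀ = 1341 Hz  (b) Q = 0.004162  (c) BW = 3.223e+05 Hz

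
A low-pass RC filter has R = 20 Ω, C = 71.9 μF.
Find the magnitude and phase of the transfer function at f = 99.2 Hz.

Step 1 — Angular frequency: ω = 2π·99.2 = 623.3 rad/s.
Step 2 — Transfer function: H(jω) = 1/(1 + jωRC).
Step 3 — Denominator: 1 + jωRC = 1 + j·623.3·20·7.19e-05 = 1 + j0.8963.
Step 4 — H = 0.5545 - j0.497.
Step 5 — Magnitude: |H| = 0.7447 (-2.6 dB); phase: φ = -41.9°.

|H| = 0.7447 (-2.6 dB), φ = -41.9°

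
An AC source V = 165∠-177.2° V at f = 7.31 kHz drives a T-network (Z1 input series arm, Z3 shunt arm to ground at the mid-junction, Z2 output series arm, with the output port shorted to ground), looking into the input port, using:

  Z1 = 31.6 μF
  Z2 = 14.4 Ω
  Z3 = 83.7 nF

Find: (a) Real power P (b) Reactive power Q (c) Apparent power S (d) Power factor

Step 1 — Angular frequency: ω = 2π·f = 2π·7310 = 4.593e+04 rad/s.
Step 2 — Component impedances:
  Z1: Z = 1/(jωC) = -j/(ω·C) = 0 - j0.689 Ω
  Z2: Z = R = 14.4 Ω
  Z3: Z = 1/(jωC) = -j/(ω·C) = 0 - j260.1 Ω
Step 3 — With the output port shorted to ground, the output series arm Z2 runs from the junction to ground; the shunt arm Z3 also runs from the junction to ground. They appear in parallel: Z3 || Z2 = 14.36 - j0.7947 Ω.
Step 4 — Series with input arm Z1: Z_in = Z1 + (Z3 || Z2) = 14.36 - j1.484 Ω = 14.43∠-5.9° Ω.
Step 5 — Source phasor: V = 165∠-177.2° V = -164.8 - j8.06 V.
Step 6 — Current: I = V / Z = -11.3 - j1.729 A = 11.43∠-171.3° A.
Step 7 — Complex power: S = V·I* = 1876 - j193.9 VA.
Step 8 — Real power: P = Re(S) = 1876 W.
Step 9 — Reactive power: Q = Im(S) = -193.9 VAR.
Step 10 — Apparent power: |S| = 1886 VA.
Step 11 — Power factor: PF = P/|S| = 0.9947 (leading).

(a) P = 1876 W  (b) Q = -193.9 VAR  (c) S = 1886 VA  (d) PF = 0.9947 (leading)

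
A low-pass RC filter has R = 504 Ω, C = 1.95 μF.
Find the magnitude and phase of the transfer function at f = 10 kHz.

Step 1 — Angular frequency: ω = 2π·1e+04 = 6.283e+04 rad/s.
Step 2 — Transfer function: H(jω) = 1/(1 + jωRC).
Step 3 — Denominator: 1 + jωRC = 1 + j·6.283e+04·504·1.95e-06 = 1 + j61.75.
Step 4 — H = 0.0002622 - j0.01619.
Step 5 — Magnitude: |H| = 0.01619 (-35.8 dB); phase: φ = -89.1°.

|H| = 0.01619 (-35.8 dB), φ = -89.1°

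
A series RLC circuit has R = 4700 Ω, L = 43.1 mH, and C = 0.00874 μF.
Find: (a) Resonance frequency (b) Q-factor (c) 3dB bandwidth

Step 1 — Resonance condition Im(Z)=0 gives ω₀ = 1/√(LC).
Step 2 — ω₀ = 1/√(0.0431·8.74e-09) = 5.152e+04 rad/s.
Step 3 — f₀ = ω₀/(2π) = 8200 Hz.
Step 4 — Series Q: Q = ω₀L/R = 5.152e+04·0.0431/4700 = 0.4725.
Step 5 — 3dB bandwidth: Δω = ω₀/Q = 1.09e+05 rad/s; BW = Δω/(2π) = 1.736e+04 Hz.

(a) f₀ = 8200 Hz  (b) Q = 0.4725  (c) BW = 1.736e+04 Hz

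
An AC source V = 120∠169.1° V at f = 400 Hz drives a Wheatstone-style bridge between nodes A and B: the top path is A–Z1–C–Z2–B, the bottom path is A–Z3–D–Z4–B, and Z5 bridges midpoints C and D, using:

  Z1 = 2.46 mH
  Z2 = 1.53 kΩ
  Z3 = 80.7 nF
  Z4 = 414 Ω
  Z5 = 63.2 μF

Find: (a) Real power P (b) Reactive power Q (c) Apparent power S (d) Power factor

Step 1 — Angular frequency: ω = 2π·f = 2π·400 = 2513 rad/s.
Step 2 — Component impedances:
  Z1: Z = jωL = j·2513·0.00246 = 0 + j6.183 Ω
  Z2: Z = R = 1530 Ω
  Z3: Z = 1/(jωC) = -j/(ω·C) = 0 - j4930 Ω
  Z4: Z = R = 414 Ω
  Z5: Z = 1/(jωC) = -j/(ω·C) = 0 - j6.296 Ω
Step 3 — Bridge requires nodal analysis (the Z5 bridge couples midpoints C and D, so the two paths cannot be reduced to a simple series/parallel combination). Setting node B to ground and injecting 1 A at node A, the 3-node admittance system at A, C, D solves to V_A = Z_AB = 325.8 + j2.283 Ω = 325.9∠0.4° Ω.
Step 4 — Source phasor: V = 120∠169.1° V = -117.8 + j22.69 V.
Step 5 — Current: I = V / Z = -0.3611 + j0.07217 A = 0.3683∠168.7° A.
Step 6 — Complex power: S = V·I* = 44.19 + j0.3097 VA.
Step 7 — Real power: P = Re(S) = 44.19 W.
Step 8 — Reactive power: Q = Im(S) = 0.3097 VAR.
Step 9 — Apparent power: |S| = 44.19 VA.
Step 10 — Power factor: PF = P/|S| = 1 (lagging).

(a) P = 44.19 W  (b) Q = 0.3097 VAR  (c) S = 44.19 VA  (d) PF = 1 (lagging)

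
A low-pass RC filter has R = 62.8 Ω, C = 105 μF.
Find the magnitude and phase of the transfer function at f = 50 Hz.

Step 1 — Angular frequency: ω = 2π·50 = 314.2 rad/s.
Step 2 — Transfer function: H(jω) = 1/(1 + jωRC).
Step 3 — Denominator: 1 + jωRC = 1 + j·314.2·62.8·0.000105 = 1 + j2.072.
Step 4 — H = 0.189 - j0.3915.
Step 5 — Magnitude: |H| = 0.4347 (-7.2 dB); phase: φ = -64.2°.

|H| = 0.4347 (-7.2 dB), φ = -64.2°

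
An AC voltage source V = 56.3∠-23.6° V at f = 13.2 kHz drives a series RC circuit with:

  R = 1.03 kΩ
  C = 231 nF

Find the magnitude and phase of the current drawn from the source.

Step 1 — Angular frequency: ω = 2π·f = 2π·1.32e+04 = 8.294e+04 rad/s.
Step 2 — Component impedances:
  R: Z = R = 1030 Ω
  C: Z = 1/(jωC) = -j/(ω·C) = 0 - j52.2 Ω
Step 3 — Series combination: Z_total = R + C = 1030 - j52.2 Ω = 1031∠-2.9° Ω.
Step 4 — Source phasor: V = 56.3∠-23.6° V = 51.59 - j22.54 V.
Step 5 — Ohm's law: I = V / Z_total = (51.59 - j22.54) / (1030 - j52.2) = 0.05107 - j0.0193 A.
Step 6 — Convert to polar: |I| = 0.05459 A, ∠I = -20.7°.

I = 0.05459∠-20.7° A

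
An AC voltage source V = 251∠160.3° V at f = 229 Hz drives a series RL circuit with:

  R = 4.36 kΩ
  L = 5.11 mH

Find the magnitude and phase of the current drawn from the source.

Step 1 — Angular frequency: ω = 2π·f = 2π·229 = 1439 rad/s.
Step 2 — Component impedances:
  R: Z = R = 4360 Ω
  L: Z = jωL = j·1439·0.00511 = 0 + j7.353 Ω
Step 3 — Series combination: Z_total = R + L = 4360 + j7.353 Ω = 4360∠0.1° Ω.
Step 4 — Source phasor: V = 251∠160.3° V = -236.3 + j84.61 V.
Step 5 — Ohm's law: I = V / Z_total = (-236.3 + j84.61) / (4360 + j7.353) = -0.05417 + j0.0195 A.
Step 6 — Convert to polar: |I| = 0.05757 A, ∠I = 160.2°.

I = 0.05757∠160.2° A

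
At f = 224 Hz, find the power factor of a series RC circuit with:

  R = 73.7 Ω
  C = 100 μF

Step 1 — Angular frequency: ω = 2π·f = 2π·224 = 1407 rad/s.
Step 2 — Component impedances:
  R: Z = R = 73.7 Ω
  C: Z = 1/(jωC) = -j/(ω·C) = 0 - j7.105 Ω
Step 3 — Series combination: Z_total = R + C = 73.7 - j7.105 Ω = 74.04∠-5.5° Ω.
Step 4 — Power factor: PF = cos(φ) = Re(Z)/|Z| = 73.7/74.04 = 0.9954.
Step 5 — Type: Im(Z) = -7.105 ⇒ leading (phase φ = -5.5°).

PF = 0.9954 (leading, φ = -5.5°)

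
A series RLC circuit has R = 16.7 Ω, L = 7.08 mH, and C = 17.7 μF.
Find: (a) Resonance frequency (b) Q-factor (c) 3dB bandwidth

Step 1 — Resonance: ω₀ = 1/√(LC) = 1/√(0.00708·1.77e-05) = 2825 rad/s.
Step 2 — f₀ = ω₀/(2π) = 449.6 Hz.
Step 3 — Series Q: Q = ω₀L/R = 2825·0.00708/16.7 = 1.198.
Step 4 — Bandwidth: Δω = ω₀/Q = 2359 rad/s; BW = Δω/(2π) = 375.4 Hz.

(a) f₀ = 449.6 Hz  (b) Q = 1.198  (c) BW = 375.4 Hz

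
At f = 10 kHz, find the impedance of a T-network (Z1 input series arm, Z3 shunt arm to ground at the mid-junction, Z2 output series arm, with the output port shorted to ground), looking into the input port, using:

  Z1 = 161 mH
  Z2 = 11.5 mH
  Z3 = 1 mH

Step 1 — Angular frequency: ω = 2π·f = 2π·1e+04 = 6.283e+04 rad/s.
Step 2 — Component impedances:
  Z1: Z = jωL = j·6.283e+04·0.161 = 0 + j1.012e+04 Ω
  Z2: Z = jωL = j·6.283e+04·0.0115 = 0 + j722.6 Ω
  Z3: Z = jωL = j·6.283e+04·0.001 = 0 + j62.83 Ω
Step 3 — With the output port shorted to ground, the output series arm Z2 runs from the junction to ground; the shunt arm Z3 also runs from the junction to ground. They appear in parallel: Z3 || Z2 = 0 + j57.81 Ω.
Step 4 — Series with input arm Z1: Z_in = Z1 + (Z3 || Z2) = 0 + j1.017e+04 Ω = 1.017e+04∠90.0° Ω.

Z = 0 + j1.017e+04 Ω = 1.017e+04∠90.0° Ω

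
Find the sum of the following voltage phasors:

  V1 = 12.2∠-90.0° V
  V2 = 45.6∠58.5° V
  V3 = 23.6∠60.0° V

Step 1 — Convert each phasor to rectangular form:
  V1 = 12.2·(cos(-90.0°) + j·sin(-90.0°)) = 0 - j12.2 V
  V2 = 45.6·(cos(58.5°) + j·sin(58.5°)) = 23.83 + j38.88 V
  V3 = 23.6·(cos(60.0°) + j·sin(60.0°)) = 11.8 + j20.44 V
Step 2 — Sum components: V_total = 35.63 + j47.12 V.
Step 3 — Convert to polar: |V_total| = 59.07 V, ∠V_total = 52.9°.

V_total = 59.07∠52.9° V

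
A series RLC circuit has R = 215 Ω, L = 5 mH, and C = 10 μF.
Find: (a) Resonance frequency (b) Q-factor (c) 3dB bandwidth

Step 1 — Resonance: ω₀ = 1/√(LC) = 1/√(0.005·1e-05) = 4472 rad/s.
Step 2 — f₀ = ω₀/(2π) = 711.8 Hz.
Step 3 — Series Q: Q = ω₀L/R = 4472·0.005/215 = 0.104.
Step 4 — Bandwidth: Δω = ω₀/Q = 4.3e+04 rad/s; BW = Δω/(2π) = 6844 Hz.

(a) f₀ = 711.8 Hz  (b) Q = 0.104  (c) BW = 6844 Hz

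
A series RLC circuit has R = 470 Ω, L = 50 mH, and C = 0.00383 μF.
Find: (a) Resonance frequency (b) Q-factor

Step 1 — Resonance condition Im(Z)=0 gives ω₀ = 1/√(LC).
Step 2 — ω₀ = 1/√(0.05·3.83e-09) = 7.226e+04 rad/s.
Step 3 — f₀ = ω₀/(2π) = 1.15e+04 Hz.
Step 4 — Series Q: Q = ω₀L/R = 7.226e+04·0.05/470 = 7.688.

(a) f₀ = 1.15e+04 Hz  (b) Q = 7.688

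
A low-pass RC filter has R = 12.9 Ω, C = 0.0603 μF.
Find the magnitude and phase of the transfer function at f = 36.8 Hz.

Step 1 — Angular frequency: ω = 2π·36.8 = 231.2 rad/s.
Step 2 — Transfer function: H(jω) = 1/(1 + jωRC).
Step 3 — Denominator: 1 + jωRC = 1 + j·231.2·12.9·6.03e-08 = 1 + j0.0001799.
Step 4 — H = 1 - j0.0001799.
Step 5 — Magnitude: |H| = 1 (-0.0 dB); phase: φ = -0.0°.

|H| = 1 (-0.0 dB), φ = -0.0°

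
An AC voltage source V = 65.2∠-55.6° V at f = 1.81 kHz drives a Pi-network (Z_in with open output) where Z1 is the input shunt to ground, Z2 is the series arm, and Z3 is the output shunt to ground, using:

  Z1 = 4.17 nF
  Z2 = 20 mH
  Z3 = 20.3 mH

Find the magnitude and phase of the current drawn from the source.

Step 1 — Angular frequency: ω = 2π·f = 2π·1810 = 1.137e+04 rad/s.
Step 2 — Component impedances:
  Z1: Z = 1/(jωC) = -j/(ω·C) = 0 - j2.109e+04 Ω
  Z2: Z = jωL = j·1.137e+04·0.02 = 0 + j227.5 Ω
  Z3: Z = jωL = j·1.137e+04·0.0203 = 0 + j230.9 Ω
Step 3 — With open output, the series arm Z2 and the output shunt Z3 appear in series to ground: Z2 + Z3 = 0 + j458.3 Ω.
Step 4 — Parallel with input shunt Z1: Z_in = Z1 || (Z2 + Z3) = 0 + j468.5 Ω = 468.5∠90.0° Ω.
Step 5 — Source phasor: V = 65.2∠-55.6° V = 36.84 - j53.8 V.
Step 6 — Ohm's law: I = V / Z_total = (36.84 - j53.8) / (0 + j468.5) = -0.1148 - j0.07863 A.
Step 7 — Convert to polar: |I| = 0.1392 A, ∠I = -145.6°.

I = 0.1392∠-145.6° A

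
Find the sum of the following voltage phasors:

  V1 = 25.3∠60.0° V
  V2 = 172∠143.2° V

Step 1 — Convert each phasor to rectangular form:
  V1 = 25.3·(cos(60.0°) + j·sin(60.0°)) = 12.65 + j21.91 V
  V2 = 172·(cos(143.2°) + j·sin(143.2°)) = -137.7 + j103 V
Step 2 — Sum components: V_total = -125.1 + j124.9 V.
Step 3 — Convert to polar: |V_total| = 176.8 V, ∠V_total = 135.0°.

V_total = 176.8∠135.0° V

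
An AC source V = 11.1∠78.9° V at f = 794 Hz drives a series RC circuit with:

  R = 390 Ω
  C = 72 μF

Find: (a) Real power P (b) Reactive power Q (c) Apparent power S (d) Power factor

Step 1 — Angular frequency: ω = 2π·f = 2π·794 = 4989 rad/s.
Step 2 — Component impedances:
  R: Z = R = 390 Ω
  C: Z = 1/(jωC) = -j/(ω·C) = 0 - j2.784 Ω
Step 3 — Series combination: Z_total = R + C = 390 - j2.784 Ω = 390∠-0.4° Ω.
Step 4 — Source phasor: V = 11.1∠78.9° V = 2.137 + j10.89 V.
Step 5 — Current: I = V / Z = 0.00528 + j0.02797 A = 0.02846∠79.3° A.
Step 6 — Complex power: S = V·I* = 0.3159 - j0.002255 VA.
Step 7 — Real power: P = Re(S) = 0.3159 W.
Step 8 — Reactive power: Q = Im(S) = -0.002255 VAR.
Step 9 — Apparent power: |S| = 0.3159 VA.
Step 10 — Power factor: PF = P/|S| = 1 (leading).

(a) P = 0.3159 W  (b) Q = -0.002255 VAR  (c) S = 0.3159 VA  (d) PF = 1 (leading)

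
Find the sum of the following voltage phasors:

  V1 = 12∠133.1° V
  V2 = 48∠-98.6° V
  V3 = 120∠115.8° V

Step 1 — Convert each phasor to rectangular form:
  V1 = 12·(cos(133.1°) + j·sin(133.1°)) = -8.199 + j8.762 V
  V2 = 48·(cos(-98.6°) + j·sin(-98.6°)) = -7.178 - j47.46 V
  V3 = 120·(cos(115.8°) + j·sin(115.8°)) = -52.23 + j108 V
Step 2 — Sum components: V_total = -67.6 + j69.34 V.
Step 3 — Convert to polar: |V_total| = 96.84 V, ∠V_total = 134.3°.

V_total = 96.84∠134.3° V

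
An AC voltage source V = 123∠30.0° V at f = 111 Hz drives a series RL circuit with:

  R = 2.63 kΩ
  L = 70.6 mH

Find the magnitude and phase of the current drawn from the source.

Step 1 — Angular frequency: ω = 2π·f = 2π·111 = 697.4 rad/s.
Step 2 — Component impedances:
  R: Z = R = 2630 Ω
  L: Z = jωL = j·697.4·0.0706 = 0 + j49.24 Ω
Step 3 — Series combination: Z_total = R + L = 2630 + j49.24 Ω = 2630∠1.1° Ω.
Step 4 — Source phasor: V = 123∠30.0° V = 106.5 + j61.5 V.
Step 5 — Ohm's law: I = V / Z_total = (106.5 + j61.5) / (2630 + j49.24) = 0.04093 + j0.02262 A.
Step 6 — Convert to polar: |I| = 0.04676 A, ∠I = 28.9°.

I = 0.04676∠28.9° A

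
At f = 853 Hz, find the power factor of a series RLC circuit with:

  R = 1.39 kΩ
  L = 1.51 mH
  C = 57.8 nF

Step 1 — Angular frequency: ω = 2π·f = 2π·853 = 5360 rad/s.
Step 2 — Component impedances:
  R: Z = R = 1390 Ω
  L: Z = jωL = j·5360·0.00151 = 0 + j8.093 Ω
  C: Z = 1/(jωC) = -j/(ω·C) = 0 - j3228 Ω
Step 3 — Series combination: Z_total = R + L + C = 1390 - j3220 Ω = 3507∠-66.7° Ω.
Step 4 — Power factor: PF = cos(φ) = Re(Z)/|Z| = 1390/3507.2 = 0.3963.
Step 5 — Type: Im(Z) = -3220 ⇒ leading (phase φ = -66.7°).

PF = 0.3963 (leading, φ = -66.7°)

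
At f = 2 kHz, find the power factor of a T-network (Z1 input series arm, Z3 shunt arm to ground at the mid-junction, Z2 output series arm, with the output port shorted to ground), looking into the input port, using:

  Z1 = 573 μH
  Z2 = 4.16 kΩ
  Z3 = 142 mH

Step 1 — Angular frequency: ω = 2π·f = 2π·2000 = 1.257e+04 rad/s.
Step 2 — Component impedances:
  Z1: Z = jωL = j·1.257e+04·0.000573 = 0 + j7.201 Ω
  Z2: Z = R = 4160 Ω
  Z3: Z = jωL = j·1.257e+04·0.142 = 0 + j1784 Ω
Step 3 — With the output port shorted to ground, the output series arm Z2 runs from the junction to ground; the shunt arm Z3 also runs from the junction to ground. They appear in parallel: Z3 || Z2 = 646.5 + j1507 Ω.
Step 4 — Series with input arm Z1: Z_in = Z1 + (Z3 || Z2) = 646.5 + j1514 Ω = 1647∠66.9° Ω.
Step 5 — Power factor: PF = cos(φ) = Re(Z)/|Z| = 646.48/1646.5 = 0.3926.
Step 6 — Type: Im(Z) = 1514 ⇒ lagging (phase φ = 66.9°).

PF = 0.3926 (lagging, φ = 66.9°)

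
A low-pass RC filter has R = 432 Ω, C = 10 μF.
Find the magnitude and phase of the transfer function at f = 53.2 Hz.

Step 1 — Angular frequency: ω = 2π·53.2 = 334.3 rad/s.
Step 2 — Transfer function: H(jω) = 1/(1 + jωRC).
Step 3 — Denominator: 1 + jωRC = 1 + j·334.3·432·1e-05 = 1 + j1.444.
Step 4 — H = 0.3241 - j0.468.
Step 5 — Magnitude: |H| = 0.5693 (-4.9 dB); phase: φ = -55.3°.

|H| = 0.5693 (-4.9 dB), φ = -55.3°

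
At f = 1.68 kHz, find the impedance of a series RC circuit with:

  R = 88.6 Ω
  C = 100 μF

Step 1 — Angular frequency: ω = 2π·f = 2π·1680 = 1.056e+04 rad/s.
Step 2 — Component impedances:
  R: Z = R = 88.6 Ω
  C: Z = 1/(jωC) = -j/(ω·C) = 0 - j0.9474 Ω
Step 3 — Series combination: Z_total = R + C = 88.6 - j0.9474 Ω = 88.61∠-0.6° Ω.

Z = 88.6 - j0.9474 Ω = 88.61∠-0.6° Ω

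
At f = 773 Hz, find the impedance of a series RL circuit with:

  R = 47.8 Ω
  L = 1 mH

Step 1 — Angular frequency: ω = 2π·f = 2π·773 = 4857 rad/s.
Step 2 — Component impedances:
  R: Z = R = 47.8 Ω
  L: Z = jωL = j·4857·0.001 = 0 + j4.857 Ω
Step 3 — Series combination: Z_total = R + L = 47.8 + j4.857 Ω = 48.05∠5.8° Ω.

Z = 47.8 + j4.857 Ω = 48.05∠5.8° Ω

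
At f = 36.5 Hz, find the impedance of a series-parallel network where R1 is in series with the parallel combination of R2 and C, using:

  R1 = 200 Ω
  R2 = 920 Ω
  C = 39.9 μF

Step 1 — Angular frequency: ω = 2π·f = 2π·36.5 = 229.3 rad/s.
Step 2 — Component impedances:
  R1: Z = R = 200 Ω
  R2: Z = R = 920 Ω
  C: Z = 1/(jωC) = -j/(ω·C) = 0 - j109.3 Ω
Step 3 — Parallel branch: R2 || C = 1/(1/R2 + 1/C) = 12.8 - j107.8 Ω.
Step 4 — Series with R1: Z_total = R1 + (R2 || C) = 212.8 - j107.8 Ω = 238.5∠-26.9° Ω.

Z = 212.8 - j107.8 Ω = 238.5∠-26.9° Ω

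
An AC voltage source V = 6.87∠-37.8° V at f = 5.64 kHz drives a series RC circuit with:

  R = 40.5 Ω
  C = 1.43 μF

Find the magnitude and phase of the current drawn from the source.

Step 1 — Angular frequency: ω = 2π·f = 2π·5640 = 3.544e+04 rad/s.
Step 2 — Component impedances:
  R: Z = R = 40.5 Ω
  C: Z = 1/(jωC) = -j/(ω·C) = 0 - j19.73 Ω
Step 3 — Series combination: Z_total = R + C = 40.5 - j19.73 Ω = 45.05∠-26.0° Ω.
Step 4 — Source phasor: V = 6.87∠-37.8° V = 5.428 - j4.211 V.
Step 5 — Ohm's law: I = V / Z_total = (5.428 - j4.211) / (40.5 - j19.73) = 0.1493 - j0.03124 A.
Step 6 — Convert to polar: |I| = 0.1525 A, ∠I = -11.8°.

I = 0.1525∠-11.8° A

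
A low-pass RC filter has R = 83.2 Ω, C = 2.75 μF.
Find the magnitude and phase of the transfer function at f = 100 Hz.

Step 1 — Angular frequency: ω = 2π·100 = 628.3 rad/s.
Step 2 — Transfer function: H(jω) = 1/(1 + jωRC).
Step 3 — Denominator: 1 + jωRC = 1 + j·628.3·83.2·2.75e-06 = 1 + j0.1438.
Step 4 — H = 0.9798 - j0.1408.
Step 5 — Magnitude: |H| = 0.9898 (-0.1 dB); phase: φ = -8.2°.

|H| = 0.9898 (-0.1 dB), φ = -8.2°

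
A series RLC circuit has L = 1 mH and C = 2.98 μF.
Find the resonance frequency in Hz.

Step 1 — Resonance condition Im(Z)=0 gives ω₀ = 1/√(LC).
Step 2 — ω₀ = 1/√(0.001·2.98e-06) = 1.832e+04 rad/s.
Step 3 — f₀ = ω₀/(2π) = 2915 Hz.

f₀ = 2915 Hz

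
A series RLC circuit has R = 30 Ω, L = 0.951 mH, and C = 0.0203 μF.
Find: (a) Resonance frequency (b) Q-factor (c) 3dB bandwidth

Step 1 — Resonance: ω₀ = 1/√(LC) = 1/√(0.000951·2.03e-08) = 2.276e+05 rad/s.
Step 2 — f₀ = ω₀/(2π) = 3.622e+04 Hz.
Step 3 — Series Q: Q = ω₀L/R = 2.276e+05·0.000951/30 = 7.215.
Step 4 — Bandwidth: Δω = ω₀/Q = 3.155e+04 rad/s; BW = Δω/(2π) = 5021 Hz.

(a) f₀ = 3.622e+04 Hz  (b) Q = 7.215  (c) BW = 5021 Hz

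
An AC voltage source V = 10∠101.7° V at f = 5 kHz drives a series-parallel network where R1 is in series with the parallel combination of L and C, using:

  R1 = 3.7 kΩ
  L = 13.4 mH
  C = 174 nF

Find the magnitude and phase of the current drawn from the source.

Step 1 — Angular frequency: ω = 2π·f = 2π·5000 = 3.142e+04 rad/s.
Step 2 — Component impedances:
  R1: Z = R = 3700 Ω
  L: Z = jωL = j·3.142e+04·0.0134 = 0 + j421 Ω
  C: Z = 1/(jωC) = -j/(ω·C) = 0 - j182.9 Ω
Step 3 — Parallel branch: L || C = 1/(1/L + 1/C) = 0 - j323.5 Ω.
Step 4 — Series with R1: Z_total = R1 + (L || C) = 3700 - j323.5 Ω = 3714∠-5.0° Ω.
Step 5 — Source phasor: V = 10∠101.7° V = -2.028 + j9.792 V.
Step 6 — Ohm's law: I = V / Z_total = (-2.028 + j9.792) / (3700 - j323.5) = -0.0007736 + j0.002579 A.
Step 7 — Convert to polar: |I| = 0.002692 A, ∠I = 106.7°.

I = 0.002692∠106.7° A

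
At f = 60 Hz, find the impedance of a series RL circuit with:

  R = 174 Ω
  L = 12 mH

Step 1 — Angular frequency: ω = 2π·f = 2π·60 = 377 rad/s.
Step 2 — Component impedances:
  R: Z = R = 174 Ω
  L: Z = jωL = j·377·0.012 = 0 + j4.524 Ω
Step 3 — Series combination: Z_total = R + L = 174 + j4.524 Ω = 174.1∠1.5° Ω.

Z = 174 + j4.524 Ω = 174.1∠1.5° Ω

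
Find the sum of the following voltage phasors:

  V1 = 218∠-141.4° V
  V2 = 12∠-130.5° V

Step 1 — Convert each phasor to rectangular form:
  V1 = 218·(cos(-141.4°) + j·sin(-141.4°)) = -170.4 - j136 V
  V2 = 12·(cos(-130.5°) + j·sin(-130.5°)) = -7.793 - j9.125 V
Step 2 — Sum components: V_total = -178.2 - j145.1 V.
Step 3 — Convert to polar: |V_total| = 229.8 V, ∠V_total = -140.8°.

V_total = 229.8∠-140.8° V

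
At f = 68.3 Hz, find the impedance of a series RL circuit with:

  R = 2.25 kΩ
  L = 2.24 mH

Step 1 — Angular frequency: ω = 2π·f = 2π·68.3 = 429.1 rad/s.
Step 2 — Component impedances:
  R: Z = R = 2250 Ω
  L: Z = jωL = j·429.1·0.00224 = 0 + j0.9613 Ω
Step 3 — Series combination: Z_total = R + L = 2250 + j0.9613 Ω = 2250∠0.0° Ω.

Z = 2250 + j0.9613 Ω = 2250∠0.0° Ω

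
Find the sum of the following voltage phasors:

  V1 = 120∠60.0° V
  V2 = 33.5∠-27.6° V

Step 1 — Convert each phasor to rectangular form:
  V1 = 120·(cos(60.0°) + j·sin(60.0°)) = 60 + j103.9 V
  V2 = 33.5·(cos(-27.6°) + j·sin(-27.6°)) = 29.69 - j15.52 V
Step 2 — Sum components: V_total = 89.69 + j88.4 V.
Step 3 — Convert to polar: |V_total| = 125.9 V, ∠V_total = 44.6°.

V_total = 125.9∠44.6° V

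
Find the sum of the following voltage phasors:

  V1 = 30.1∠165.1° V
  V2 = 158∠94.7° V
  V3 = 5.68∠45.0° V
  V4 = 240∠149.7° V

Step 1 — Convert each phasor to rectangular form:
  V1 = 30.1·(cos(165.1°) + j·sin(165.1°)) = -29.09 + j7.74 V
  V2 = 158·(cos(94.7°) + j·sin(94.7°)) = -12.95 + j157.5 V
  V3 = 5.68·(cos(45.0°) + j·sin(45.0°)) = 4.016 + j4.016 V
  V4 = 240·(cos(149.7°) + j·sin(149.7°)) = -207.2 + j121.1 V
Step 2 — Sum components: V_total = -245.2 + j290.3 V.
Step 3 — Convert to polar: |V_total| = 380 V, ∠V_total = 130.2°.

V_total = 380∠130.2° V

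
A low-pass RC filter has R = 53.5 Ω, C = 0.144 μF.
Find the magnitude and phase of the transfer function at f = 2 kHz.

Step 1 — Angular frequency: ω = 2π·2000 = 1.257e+04 rad/s.
Step 2 — Transfer function: H(jω) = 1/(1 + jωRC).
Step 3 — Denominator: 1 + jωRC = 1 + j·1.257e+04·53.5·1.44e-07 = 1 + j0.09681.
Step 4 — H = 0.9907 - j0.09591.
Step 5 — Magnitude: |H| = 0.9953 (-0.0 dB); phase: φ = -5.5°.

|H| = 0.9953 (-0.0 dB), φ = -5.5°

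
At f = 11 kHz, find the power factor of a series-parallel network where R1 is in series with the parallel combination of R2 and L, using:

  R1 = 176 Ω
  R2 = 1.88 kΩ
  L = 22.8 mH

Step 1 — Angular frequency: ω = 2π·f = 2π·1.1e+04 = 6.912e+04 rad/s.
Step 2 — Component impedances:
  R1: Z = R = 176 Ω
  R2: Z = R = 1880 Ω
  L: Z = jωL = j·6.912e+04·0.0228 = 0 + j1576 Ω
Step 3 — Parallel branch: R2 || L = 1/(1/R2 + 1/L) = 775.8 + j925.5 Ω.
Step 4 — Series with R1: Z_total = R1 + (R2 || L) = 951.8 + j925.5 Ω = 1328∠44.2° Ω.
Step 5 — Power factor: PF = cos(φ) = Re(Z)/|Z| = 951.8/1327.6 = 0.7169.
Step 6 — Type: Im(Z) = 925.5 ⇒ lagging (phase φ = 44.2°).

PF = 0.7169 (lagging, φ = 44.2°)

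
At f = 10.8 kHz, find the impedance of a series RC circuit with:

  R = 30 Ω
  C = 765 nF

Step 1 — Angular frequency: ω = 2π·f = 2π·1.08e+04 = 6.786e+04 rad/s.
Step 2 — Component impedances:
  R: Z = R = 30 Ω
  C: Z = 1/(jωC) = -j/(ω·C) = 0 - j19.26 Ω
Step 3 — Series combination: Z_total = R + C = 30 - j19.26 Ω = 35.65∠-32.7° Ω.

Z = 30 - j19.26 Ω = 35.65∠-32.7° Ω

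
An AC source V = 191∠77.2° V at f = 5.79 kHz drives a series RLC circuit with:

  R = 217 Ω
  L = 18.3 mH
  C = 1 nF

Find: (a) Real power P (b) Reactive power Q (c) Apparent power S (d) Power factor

Step 1 — Angular frequency: ω = 2π·f = 2π·5790 = 3.638e+04 rad/s.
Step 2 — Component impedances:
  R: Z = R = 217 Ω
  L: Z = jωL = j·3.638e+04·0.0183 = 0 + j665.7 Ω
  C: Z = 1/(jωC) = -j/(ω·C) = 0 - j2.749e+04 Ω
Step 3 — Series combination: Z_total = R + L + C = 217 - j2.682e+04 Ω = 2.682e+04∠-89.5° Ω.
Step 4 — Source phasor: V = 191∠77.2° V = 42.32 + j186.3 V.
Step 5 — Current: I = V / Z = -0.006931 + j0.001634 A = 0.007121∠166.7° A.
Step 6 — Complex power: S = V·I* = 0.011 - j1.36 VA.
Step 7 — Real power: P = Re(S) = 0.011 W.
Step 8 — Reactive power: Q = Im(S) = -1.36 VAR.
Step 9 — Apparent power: |S| = 1.36 VA.
Step 10 — Power factor: PF = P/|S| = 0.00809 (leading).

(a) P = 0.011 W  (b) Q = -1.36 VAR  (c) S = 1.36 VA  (d) PF = 0.00809 (leading)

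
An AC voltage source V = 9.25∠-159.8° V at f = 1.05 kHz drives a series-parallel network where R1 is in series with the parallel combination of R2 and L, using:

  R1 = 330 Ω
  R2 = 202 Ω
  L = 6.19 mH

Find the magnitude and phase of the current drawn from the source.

Step 1 — Angular frequency: ω = 2π·f = 2π·1050 = 6597 rad/s.
Step 2 — Component impedances:
  R1: Z = R = 330 Ω
  R2: Z = R = 202 Ω
  L: Z = jωL = j·6597·0.00619 = 0 + j40.84 Ω
Step 3 — Parallel branch: R2 || L = 1/(1/R2 + 1/L) = 7.932 + j39.23 Ω.
Step 4 — Series with R1: Z_total = R1 + (R2 || L) = 337.9 + j39.23 Ω = 340.2∠6.6° Ω.
Step 5 — Source phasor: V = 9.25∠-159.8° V = -8.681 - j3.194 V.
Step 6 — Ohm's law: I = V / Z_total = (-8.681 - j3.194) / (337.9 + j39.23) = -0.02643 - j0.006383 A.
Step 7 — Convert to polar: |I| = 0.02719 A, ∠I = -166.4°.

I = 0.02719∠-166.4° A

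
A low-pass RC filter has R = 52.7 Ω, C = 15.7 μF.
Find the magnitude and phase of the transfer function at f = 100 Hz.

Step 1 — Angular frequency: ω = 2π·100 = 628.3 rad/s.
Step 2 — Transfer function: H(jω) = 1/(1 + jωRC).
Step 3 — Denominator: 1 + jωRC = 1 + j·628.3·52.7·1.57e-05 = 1 + j0.5199.
Step 4 — H = 0.7872 - j0.4093.
Step 5 — Magnitude: |H| = 0.8873 (-1.0 dB); phase: φ = -27.5°.

|H| = 0.8873 (-1.0 dB), φ = -27.5°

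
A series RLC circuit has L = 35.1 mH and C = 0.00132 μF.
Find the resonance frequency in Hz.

Step 1 — Resonance condition Im(Z)=0 gives ω₀ = 1/√(LC).
Step 2 — ω₀ = 1/√(0.0351·1.32e-09) = 1.469e+05 rad/s.
Step 3 — f₀ = ω₀/(2π) = 2.338e+04 Hz.

f₀ = 2.338e+04 Hz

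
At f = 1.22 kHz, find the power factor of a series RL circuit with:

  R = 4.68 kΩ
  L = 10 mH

Step 1 — Angular frequency: ω = 2π·f = 2π·1220 = 7665 rad/s.
Step 2 — Component impedances:
  R: Z = R = 4680 Ω
  L: Z = jωL = j·7665·0.01 = 0 + j76.65 Ω
Step 3 — Series combination: Z_total = R + L = 4680 + j76.65 Ω = 4681∠0.9° Ω.
Step 4 — Power factor: PF = cos(φ) = Re(Z)/|Z| = 4680/4680.6 = 0.9999.
Step 5 — Type: Im(Z) = 76.65 ⇒ lagging (phase φ = 0.9°).

PF = 0.9999 (lagging, φ = 0.9°)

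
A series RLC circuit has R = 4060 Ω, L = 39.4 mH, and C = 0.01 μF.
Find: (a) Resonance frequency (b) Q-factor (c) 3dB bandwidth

Step 1 — Resonance condition Im(Z)=0 gives ω₀ = 1/√(LC).
Step 2 — ω₀ = 1/√(0.0394·1e-08) = 5.038e+04 rad/s.
Step 3 — f₀ = ω₀/(2π) = 8018 Hz.
Step 4 — Series Q: Q = ω₀L/R = 5.038e+04·0.0394/4060 = 0.4889.
Step 5 — 3dB bandwidth: Δω = ω₀/Q = 1.03e+05 rad/s; BW = Δω/(2π) = 1.64e+04 Hz.

(a) f₀ = 8018 Hz  (b) Q = 0.4889  (c) BW = 1.64e+04 Hz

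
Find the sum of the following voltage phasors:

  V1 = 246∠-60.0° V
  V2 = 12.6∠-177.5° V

Step 1 — Convert each phasor to rectangular form:
  V1 = 246·(cos(-60.0°) + j·sin(-60.0°)) = 123 - j213 V
  V2 = 12.6·(cos(-177.5°) + j·sin(-177.5°)) = -12.59 - j0.5496 V
Step 2 — Sum components: V_total = 110.4 - j213.6 V.
Step 3 — Convert to polar: |V_total| = 240.4 V, ∠V_total = -62.7°.

V_total = 240.4∠-62.7° V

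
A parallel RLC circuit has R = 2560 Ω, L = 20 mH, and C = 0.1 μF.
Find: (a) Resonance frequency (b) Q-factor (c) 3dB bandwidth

Step 1 — Resonance: ω₀ = 1/√(LC) = 1/√(0.02·1e-07) = 2.236e+04 rad/s.
Step 2 — f₀ = ω₀/(2π) = 3559 Hz.
Step 3 — Parallel Q: Q = R/(ω₀L) = 2560/(2.236e+04·0.02) = 5.724.
Step 4 — Bandwidth: Δω = ω₀/Q = 3906 rad/s; BW = Δω/(2π) = 621.7 Hz.

(a) f₀ = 3559 Hz  (b) Q = 5.724  (c) BW = 621.7 Hz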